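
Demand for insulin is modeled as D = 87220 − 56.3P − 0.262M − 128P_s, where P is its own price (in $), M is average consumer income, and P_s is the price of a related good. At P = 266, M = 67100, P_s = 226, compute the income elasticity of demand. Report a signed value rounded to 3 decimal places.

-0.683

At the given values, D = 87220 − 56.3(266) − 0.262(67100) − 128(226) = 25736.
∂D/∂M = -0.262.
E = (-0.262) × (67100/25736) = -0.68309…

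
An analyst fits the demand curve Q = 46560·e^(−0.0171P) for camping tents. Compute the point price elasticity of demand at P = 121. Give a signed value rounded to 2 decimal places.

-2.07

dQ/dP = −0.0171·Q = -100.557. At P = 121, Q = 5880.5.
Ed = (dQ/dP)·(P/Q) = (-100.557) × (121/5880.5) = -2.0691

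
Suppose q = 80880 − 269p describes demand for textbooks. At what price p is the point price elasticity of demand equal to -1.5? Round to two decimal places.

180.40

Ed = −269p/(80880 − 269p). Set this equal to -1.5:
269p = 1.5·(80880 − 269p) ⇒ 269p(1 + 1.5) = 1.5·80880
p = 1.5·80880 / (269·2.5) = 180.4014…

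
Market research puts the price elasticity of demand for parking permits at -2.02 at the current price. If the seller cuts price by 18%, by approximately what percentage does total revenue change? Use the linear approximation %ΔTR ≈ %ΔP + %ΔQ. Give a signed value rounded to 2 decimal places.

%ΔQ ≈ Ed × %ΔP = (-2.02) × (-18%) = +36.3600%
%ΔTR ≈ %ΔP + %ΔQ = (-18%) + (+36.3600%) = +18.3600%

+18.36%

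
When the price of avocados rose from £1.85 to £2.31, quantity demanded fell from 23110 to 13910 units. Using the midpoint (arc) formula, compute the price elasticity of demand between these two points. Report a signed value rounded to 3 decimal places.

%ΔQ = (13910 − 23110) / [(23110 + 13910)/2] = -9200/18510 = -0.497028…
%ΔP = (2.31 − 1.85) / [(1.85 + 2.31)/2] = 0.46/2.08 = 0.221153…
Arc Ed = %ΔQ / %ΔP = (-9200/18510) / (0.46/2.08) = -2.24743…

-2.247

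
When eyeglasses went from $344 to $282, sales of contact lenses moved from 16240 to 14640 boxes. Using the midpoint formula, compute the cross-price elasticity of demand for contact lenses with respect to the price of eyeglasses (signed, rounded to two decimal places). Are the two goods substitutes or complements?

%ΔQ_{contact lenses} = (14640 − 16240)/avg = -1600/15440 = -0.103626…
%ΔP_{eyeglasses} = (282 − 344)/avg = -62/313 = -0.198083…
E_cross = (-1600/15440) / (-62/313) = 0.5231…
E_cross > 0 ⇒ the goods are substitutes.

0.52; substitutes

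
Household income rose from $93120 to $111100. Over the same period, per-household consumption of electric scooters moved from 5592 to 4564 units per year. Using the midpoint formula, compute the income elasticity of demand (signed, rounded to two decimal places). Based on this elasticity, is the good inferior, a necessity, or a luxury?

-1.15; inferior

%ΔQ = (4564 − 5592)/[( 5592 + 4564)/2] = -1028/5078 = -0.202441…
%ΔIncome = (111100 − 93120)/[( 93120 + 111100)/2] = 17980/102110 = 0.176084…
E_income = (-1028/5078) / (17980/102110) = -1.1496…
E_income < 0 ⇒ inferior good.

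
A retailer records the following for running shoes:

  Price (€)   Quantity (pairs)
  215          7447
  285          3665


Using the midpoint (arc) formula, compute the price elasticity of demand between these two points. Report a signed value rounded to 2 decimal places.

-2.43

%ΔQ = (3665 − 7447) / [(7447 + 3665)/2] = -3782/5556 = -0.680705…
%ΔP = (285 − 215) / [(215 + 285)/2] = 70/250 = 0.28
Arc Ed = %ΔQ / %ΔP = (-3782/5556) / (70/250) = -2.4310…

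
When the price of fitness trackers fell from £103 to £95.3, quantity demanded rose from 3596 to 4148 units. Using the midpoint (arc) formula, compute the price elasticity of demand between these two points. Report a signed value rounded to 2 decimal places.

-1.84

%ΔQ = (4148 − 3596) / [(3596 + 4148)/2] = 552/3872 = 0.142561…
%ΔP = (95.3 − 103) / [(103 + 95.3)/2] = -7.7/99.15 = -0.077660…
Arc Ed = %ΔQ / %ΔP = (552/3872) / (-7.7/99.15) = -1.8357…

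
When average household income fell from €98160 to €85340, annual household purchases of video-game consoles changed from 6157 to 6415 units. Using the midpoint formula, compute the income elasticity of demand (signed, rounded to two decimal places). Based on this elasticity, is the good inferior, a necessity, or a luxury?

-0.29; inferior

%ΔQ = (6415 − 6157)/[( 6157 + 6415)/2] = 258/6286 = 0.041043…
%ΔIncome = (85340 − 98160)/[( 98160 + 85340)/2] = -12820/91750 = -0.139727…
E_income = (258/6286) / (-12820/91750) = -0.2937…
E_income < 0 ⇒ inferior good.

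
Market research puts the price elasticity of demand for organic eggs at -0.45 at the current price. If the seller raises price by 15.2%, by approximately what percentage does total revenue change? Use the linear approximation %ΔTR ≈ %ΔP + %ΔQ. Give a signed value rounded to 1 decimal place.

+8.4%

%ΔQ ≈ Ed × %ΔP = (-0.45) × (+15.2%) = -6.8400%
%ΔTR ≈ %ΔP + %ΔQ = (+15.2%) + (-6.8400%) = +8.3600%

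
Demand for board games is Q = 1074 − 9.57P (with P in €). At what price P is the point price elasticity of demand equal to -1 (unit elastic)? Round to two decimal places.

56.11

Ed = −9.57P/(1074 − 9.57P). Set this equal to -1:
9.57P = 1·(1074 − 9.57P) ⇒ 9.57P(1 + 1) = 1·1074
P = 1·1074 / (9.57·2) = 56.1128…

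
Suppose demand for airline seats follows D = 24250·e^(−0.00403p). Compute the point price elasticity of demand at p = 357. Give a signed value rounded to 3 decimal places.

dD/dp = −0.00403·D = -23.1842. At p = 357, D = 5752.91.
Ed = (dD/dp)·(p/D) = (-23.1842) × (357/5752.91) = -1.43871

-1.439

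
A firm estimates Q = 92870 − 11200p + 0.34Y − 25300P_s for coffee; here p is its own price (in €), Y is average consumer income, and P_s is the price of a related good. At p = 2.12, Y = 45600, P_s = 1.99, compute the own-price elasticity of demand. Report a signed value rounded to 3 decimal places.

At the given values, Q = 92870 − 11200(2.12) + 0.34(45600) − 25300(1.99) = 34283.
∂Q/∂p = −11200.
E = (-11200) × (2.12/34283) = -0.69258…

-0.693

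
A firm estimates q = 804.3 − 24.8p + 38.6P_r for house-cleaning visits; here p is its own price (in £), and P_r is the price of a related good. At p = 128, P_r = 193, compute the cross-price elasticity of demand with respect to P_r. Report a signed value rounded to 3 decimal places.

At the given values, q = 804.3 − 24.8(128) + 38.6(193) = 5079.7.
∂q/∂P_r = 38.6.
E = (38.6) × (193/5079.7) = 1.46658…

1.467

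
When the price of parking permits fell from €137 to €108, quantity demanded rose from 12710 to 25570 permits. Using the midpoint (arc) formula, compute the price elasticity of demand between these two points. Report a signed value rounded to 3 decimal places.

%ΔQ = (25570 − 12710) / [(12710 + 25570)/2] = 12860/19140 = 0.671891…
%ΔP = (108 − 137) / [(137 + 108)/2] = -29/122.5 = -0.236734…
Arc Ed = %ΔQ / %ΔP = (12860/19140) / (-29/122.5) = -2.83816…

-2.838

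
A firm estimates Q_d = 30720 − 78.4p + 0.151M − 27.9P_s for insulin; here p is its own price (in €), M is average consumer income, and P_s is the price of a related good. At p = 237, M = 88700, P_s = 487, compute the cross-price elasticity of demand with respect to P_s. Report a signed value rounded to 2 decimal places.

-1.14

At the given values, Q_d = 30720 − 78.4(237) + 0.151(88700) − 27.9(487) = 11945.6.
∂Q_d/∂P_s = -27.9.
E = (-27.9) × (487/11945.6) = -1.1374…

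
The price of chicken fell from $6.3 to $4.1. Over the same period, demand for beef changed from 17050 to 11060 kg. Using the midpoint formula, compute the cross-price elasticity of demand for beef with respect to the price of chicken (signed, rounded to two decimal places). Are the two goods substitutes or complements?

1.01; substitutes

%ΔQ_{beef} = (11060 − 17050)/avg = -5990/14055 = -0.426182…
%ΔP_{chicken} = (4.1 − 6.3)/avg = -2.2/5.2 = -0.423076…
E_cross = (-5990/14055) / (-2.2/5.2) = 1.0073…
E_cross > 0 ⇒ the goods are substitutes.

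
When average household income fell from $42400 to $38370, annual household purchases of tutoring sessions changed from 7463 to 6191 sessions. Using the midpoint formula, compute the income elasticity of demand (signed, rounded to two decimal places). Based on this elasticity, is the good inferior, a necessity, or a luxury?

1.87; luxury

%ΔQ = (6191 − 7463)/[( 7463 + 6191)/2] = -1272/6827 = -0.186319…
%ΔIncome = (38370 − 42400)/[( 42400 + 38370)/2] = -4030/40385 = -0.099789…
E_income = (-1272/6827) / (-4030/40385) = 1.8671…
E_income > 1 ⇒ normal good, luxury.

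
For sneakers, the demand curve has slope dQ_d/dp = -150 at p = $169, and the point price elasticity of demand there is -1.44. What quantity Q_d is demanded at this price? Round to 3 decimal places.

Ed = (dQ_d/dp)·(p/Q_d) ⇒ Q_d = (dQ_d/dp)·p/Ed = (-150)·169/(-1.44) = 17604.16666…

17604.167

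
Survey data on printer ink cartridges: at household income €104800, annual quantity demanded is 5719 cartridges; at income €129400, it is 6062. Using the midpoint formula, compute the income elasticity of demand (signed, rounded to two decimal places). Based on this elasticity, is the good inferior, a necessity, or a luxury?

%ΔQ = (6062 − 5719)/[( 5719 + 6062)/2] = 343/5890.5 = 0.058229…
%ΔIncome = (129400 − 104800)/[( 104800 + 129400)/2] = 24600/117100 = 0.210076…
E_income = (343/5890.5) / (24600/117100) = 0.2771…
0 < E_income < 1 ⇒ normal good, necessity.

0.28; necessity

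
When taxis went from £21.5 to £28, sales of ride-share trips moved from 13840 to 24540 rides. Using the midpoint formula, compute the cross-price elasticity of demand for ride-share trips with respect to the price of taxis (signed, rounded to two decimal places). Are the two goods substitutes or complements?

2.12; substitutes

%ΔQ_{ride-share trips} = (24540 − 13840)/avg = 10700/19190 = 0.557582…
%ΔP_{taxis} = (28 − 21.5)/avg = 6.5/24.75 = 0.262626…
E_cross = (10700/19190) / (6.5/24.75) = 2.1231…
E_cross > 0 ⇒ the goods are substitutes.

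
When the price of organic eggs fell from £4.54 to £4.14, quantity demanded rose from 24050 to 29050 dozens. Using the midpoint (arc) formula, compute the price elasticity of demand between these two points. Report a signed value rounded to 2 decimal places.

-2.04

%ΔQ = (29050 − 24050) / [(24050 + 29050)/2] = 5000/26550 = 0.188323…
%ΔP = (4.14 − 4.54) / [(4.54 + 4.14)/2] = -0.4/4.34 = -0.092165…
Arc Ed = %ΔQ / %ΔP = (5000/26550) / (-0.4/4.34) = -2.0433…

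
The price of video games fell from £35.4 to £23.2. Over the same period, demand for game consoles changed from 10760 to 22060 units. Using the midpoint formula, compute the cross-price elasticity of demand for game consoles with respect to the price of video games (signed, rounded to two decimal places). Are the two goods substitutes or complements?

%ΔQ_{game consoles} = (22060 − 10760)/avg = 11300/16410 = 0.688604…
%ΔP_{video games} = (23.2 − 35.4)/avg = -12.2/29.3 = -0.416382…
E_cross = (11300/16410) / (-12.2/29.3) = -1.6537…
E_cross < 0 ⇒ the goods are complements.

-1.65; complements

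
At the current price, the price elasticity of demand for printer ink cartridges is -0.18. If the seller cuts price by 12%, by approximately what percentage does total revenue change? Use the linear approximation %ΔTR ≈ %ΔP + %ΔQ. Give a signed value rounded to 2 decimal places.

%ΔQ ≈ Ed × %ΔP = (-0.18) × (-12%) = +2.1600%
%ΔTR ≈ %ΔP + %ΔQ = (-12%) + (+2.1600%) = -9.8400%

-9.84%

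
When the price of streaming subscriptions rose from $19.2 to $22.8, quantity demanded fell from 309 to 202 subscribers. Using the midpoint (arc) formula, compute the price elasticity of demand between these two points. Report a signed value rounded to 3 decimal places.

%ΔQ = (202 − 309) / [(309 + 202)/2] = -107/255.5 = -0.418786…
%ΔP = (22.8 − 19.2) / [(19.2 + 22.8)/2] = 3.6/21 = 0.171428…
Arc Ed = %ΔQ / %ΔP = (-107/255.5) / (3.6/21) = -2.44292…

-2.443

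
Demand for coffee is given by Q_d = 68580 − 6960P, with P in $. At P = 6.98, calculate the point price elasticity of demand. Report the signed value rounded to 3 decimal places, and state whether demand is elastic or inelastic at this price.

-2.429; elastic

dQ_d/dP = −6960. At P = 6.98, Q_d = 68580 − 6960(6.98) = 19999.2.
Ed = (dQ_d/dP)·(P/Q_d) = −6960 × (6.98/19999.2) = -2.42913…
|Ed| = 2.429 > 1, so demand is elastic.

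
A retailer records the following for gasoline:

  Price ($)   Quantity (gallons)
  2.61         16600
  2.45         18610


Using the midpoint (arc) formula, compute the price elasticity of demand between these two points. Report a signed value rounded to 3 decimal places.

-1.805

%ΔQ = (18610 − 16600) / [(16600 + 18610)/2] = 2010/17605 = 0.114172…
%ΔP = (2.45 − 2.61) / [(2.61 + 2.45)/2] = -0.16/2.53 = -0.063241…
Arc Ed = %ΔQ / %ΔP = (2010/17605) / (-0.16/2.53) = -1.80534…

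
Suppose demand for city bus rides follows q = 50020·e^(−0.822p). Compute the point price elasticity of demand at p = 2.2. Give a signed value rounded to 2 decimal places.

-1.81

dq/dp = −0.822·q = -6739.65. At p = 2.2, q = 8199.09.
Ed = (dq/dp)·(p/q) = (-6739.65) × (2.2/8199.09) = -1.8084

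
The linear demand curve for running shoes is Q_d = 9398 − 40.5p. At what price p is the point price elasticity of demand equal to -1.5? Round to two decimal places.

139.23

Ed = −40.5p/(9398 − 40.5p). Set this equal to -1.5:
40.5p = 1.5·(9398 − 40.5p) ⇒ 40.5p(1 + 1.5) = 1.5·9398
p = 1.5·9398 / (40.5·2.5) = 139.2296…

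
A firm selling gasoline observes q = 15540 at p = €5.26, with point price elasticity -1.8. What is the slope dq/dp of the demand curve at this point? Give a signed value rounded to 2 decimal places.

Ed = (dq/dp)·(p/q) ⇒ dq/dp = Ed·q/p = (-1.8)·15540/5.26 = -5317.8707…

-5317.87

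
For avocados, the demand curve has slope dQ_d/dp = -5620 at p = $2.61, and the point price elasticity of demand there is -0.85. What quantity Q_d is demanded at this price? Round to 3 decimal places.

17256.706

Ed = (dQ_d/dp)·(p/Q_d) ⇒ Q_d = (dQ_d/dp)·p/Ed = (-5620)·2.61/(-0.85) = 17256.70588…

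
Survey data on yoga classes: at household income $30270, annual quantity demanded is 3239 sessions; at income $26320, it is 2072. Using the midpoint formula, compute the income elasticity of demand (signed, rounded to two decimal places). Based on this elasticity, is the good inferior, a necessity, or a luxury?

3.15; luxury

%ΔQ = (2072 − 3239)/[( 3239 + 2072)/2] = -1167/2655.5 = -0.439465…
%ΔIncome = (26320 − 30270)/[( 30270 + 26320)/2] = -3950/28295 = -0.139600…
E_income = (-1167/2655.5) / (-3950/28295) = 3.1480…
E_income > 1 ⇒ normal good, luxury.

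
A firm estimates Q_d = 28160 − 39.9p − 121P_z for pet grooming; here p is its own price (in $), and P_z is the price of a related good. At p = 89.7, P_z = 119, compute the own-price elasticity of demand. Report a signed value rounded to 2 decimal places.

-0.35

At the given values, Q_d = 28160 − 39.9(89.7) − 121(119) = 10181.97.
∂Q_d/∂p = −39.9.
E = (-39.9) × (89.7/10181.97) = -0.3515…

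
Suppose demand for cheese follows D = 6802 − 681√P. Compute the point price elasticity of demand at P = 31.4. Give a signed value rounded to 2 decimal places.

-0.64

dD/dP = −681/(2√P) = -60.7648. At P = 31.4, D = 2985.97.
Ed = (dD/dP)·(P/D) = (-60.7648) × (31.4/2985.97) = -0.6389…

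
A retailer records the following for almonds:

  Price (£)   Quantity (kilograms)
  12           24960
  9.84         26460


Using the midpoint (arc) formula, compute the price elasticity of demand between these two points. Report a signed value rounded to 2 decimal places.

-0.29

%ΔQ = (26460 − 24960) / [(24960 + 26460)/2] = 1500/25710 = 0.058343…
%ΔP = (9.84 − 12) / [(12 + 9.84)/2] = -2.16/10.92 = -0.197802…
Arc Ed = %ΔQ / %ΔP = (1500/25710) / (-2.16/10.92) = -0.2949…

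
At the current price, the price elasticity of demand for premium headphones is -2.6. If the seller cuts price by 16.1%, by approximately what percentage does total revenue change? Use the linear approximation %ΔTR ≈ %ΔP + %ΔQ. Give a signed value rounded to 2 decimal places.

%ΔQ ≈ Ed × %ΔP = (-2.6) × (-16.1%) = +41.8600%
%ΔTR ≈ %ΔP + %ΔQ = (-16.1%) + (+41.8600%) = +25.7600%

+25.76%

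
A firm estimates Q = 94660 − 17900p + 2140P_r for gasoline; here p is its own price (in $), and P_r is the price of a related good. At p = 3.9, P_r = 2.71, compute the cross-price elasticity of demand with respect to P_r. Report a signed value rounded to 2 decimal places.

At the given values, Q = 94660 − 17900(3.9) + 2140(2.71) = 30649.4.
∂Q/∂P_r = 2140.
E = (2140) × (2.71/30649.4) = 0.1892…

0.19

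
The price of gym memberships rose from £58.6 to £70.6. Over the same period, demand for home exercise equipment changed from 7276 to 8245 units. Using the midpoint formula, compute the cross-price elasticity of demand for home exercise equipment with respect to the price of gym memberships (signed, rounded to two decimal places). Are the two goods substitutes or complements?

%ΔQ_{home exercise equipment} = (8245 − 7276)/avg = 969/7760.5 = 0.124863…
%ΔP_{gym memberships} = (70.6 − 58.6)/avg = 12/64.6 = 0.185758…
E_cross = (969/7760.5) / (12/64.6) = 0.6721…
E_cross > 0 ⇒ the goods are substitutes.

0.67; substitutes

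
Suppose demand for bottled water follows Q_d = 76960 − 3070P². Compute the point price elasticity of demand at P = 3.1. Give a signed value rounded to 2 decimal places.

-1.24

dQ_d/dP = −2·3070·P = -19034. At P = 3.1, Q_d = 47457.3.
Ed = (dQ_d/dP)·(P/Q_d) = (-19034) × (3.1/47457.3) = -1.2433…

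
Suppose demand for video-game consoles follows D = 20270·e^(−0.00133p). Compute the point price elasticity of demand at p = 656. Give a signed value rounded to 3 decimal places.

-0.872

dD/dp = −0.00133·D = -11.2666. At p = 656, D = 8471.11.
Ed = (dD/dp)·(p/D) = (-11.2666) × (656/8471.11) = -0.87248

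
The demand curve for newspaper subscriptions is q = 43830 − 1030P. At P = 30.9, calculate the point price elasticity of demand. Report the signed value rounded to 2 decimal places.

-2.65

dq/dP = −1030. At P = 30.9, q = 43830 − 1030(30.9) = 12003.
Ed = (dq/dP)·(P/q) = −1030 × (30.9/12003) = -2.6515…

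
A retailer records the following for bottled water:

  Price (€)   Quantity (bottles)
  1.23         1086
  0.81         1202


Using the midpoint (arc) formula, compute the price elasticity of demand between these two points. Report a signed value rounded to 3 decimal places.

%ΔQ = (1202 − 1086) / [(1086 + 1202)/2] = 116/1144 = 0.101398…
%ΔP = (0.81 − 1.23) / [(1.23 + 0.81)/2] = -0.42/1.02 = -0.411764…
Arc Ed = %ΔQ / %ΔP = (116/1144) / (-0.42/1.02) = -0.24625…

-0.246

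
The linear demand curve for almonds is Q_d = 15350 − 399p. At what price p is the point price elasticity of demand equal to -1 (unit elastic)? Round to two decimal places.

Ed = −399p/(15350 − 399p). Set this equal to -1:
399p = 1·(15350 − 399p) ⇒ 399p(1 + 1) = 1·15350
p = 1·15350 / (399·2) = 19.2355…

19.24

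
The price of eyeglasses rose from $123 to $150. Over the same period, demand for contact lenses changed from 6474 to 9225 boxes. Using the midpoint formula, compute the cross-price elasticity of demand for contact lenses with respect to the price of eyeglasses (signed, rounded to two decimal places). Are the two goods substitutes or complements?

1.77; substitutes

%ΔQ_{contact lenses} = (9225 − 6474)/avg = 2751/7849.5 = 0.350468…
%ΔP_{eyeglasses} = (150 − 123)/avg = 27/136.5 = 0.197802…
E_cross = (2751/7849.5) / (27/136.5) = 1.7718…
E_cross > 0 ⇒ the goods are substitutes.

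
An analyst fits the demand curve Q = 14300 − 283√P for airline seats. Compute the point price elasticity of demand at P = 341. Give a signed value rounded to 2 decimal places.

dQ/dP = −283/(2√P) = -7.66265. At P = 341, Q = 9074.07.
Ed = (dQ/dP)·(P/Q) = (-7.66265) × (341/9074.07) = -0.2879…

-0.29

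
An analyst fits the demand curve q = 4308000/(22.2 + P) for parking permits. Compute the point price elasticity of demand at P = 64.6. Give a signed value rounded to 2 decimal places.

dq/dP = −4308000/(22.2 + P)² = -571.79. At P = 64.6, q = 49631.3.
Ed = (dq/dP)·(P/q) = (-571.79) × (64.6/49631.3) = -0.7442…

-0.74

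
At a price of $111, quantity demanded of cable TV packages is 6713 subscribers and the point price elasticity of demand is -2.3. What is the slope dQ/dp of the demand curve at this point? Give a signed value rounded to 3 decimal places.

Ed = (dQ/dp)·(p/Q) ⇒ dQ/dp = Ed·Q/p = (-2.3)·6713/111 = -139.09819…

-139.098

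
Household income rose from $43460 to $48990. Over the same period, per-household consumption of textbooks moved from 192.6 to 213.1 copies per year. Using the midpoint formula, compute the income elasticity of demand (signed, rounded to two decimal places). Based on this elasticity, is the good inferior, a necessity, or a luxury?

%ΔQ = (213.1 − 192.6)/[( 192.6 + 213.1)/2] = 20.5/202.85 = 0.101059…
%ΔIncome = (48990 − 43460)/[( 43460 + 48990)/2] = 5530/46225 = 0.119632…
E_income = (20.5/202.85) / (5530/46225) = 0.8447…
0 < E_income < 1 ⇒ normal good, necessity.

0.84; necessity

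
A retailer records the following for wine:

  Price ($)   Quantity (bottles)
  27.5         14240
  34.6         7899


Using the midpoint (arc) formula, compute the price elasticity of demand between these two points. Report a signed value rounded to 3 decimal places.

%ΔQ = (7899 − 14240) / [(14240 + 7899)/2] = -6341/11069.5 = -0.572835…
%ΔP = (34.6 − 27.5) / [(27.5 + 34.6)/2] = 7.1/31.05 = 0.228663…
Arc Ed = %ΔQ / %ΔP = (-6341/11069.5) / (7.1/31.05) = -2.50514…

-2.505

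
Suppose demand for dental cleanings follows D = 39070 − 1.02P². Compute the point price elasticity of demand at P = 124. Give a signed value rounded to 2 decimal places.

-1.34

dD/dP = −2·1.02·P = -252.96. At P = 124, D = 23386.48.
Ed = (dD/dP)·(P/D) = (-252.96) × (124/23386.48) = -1.3412…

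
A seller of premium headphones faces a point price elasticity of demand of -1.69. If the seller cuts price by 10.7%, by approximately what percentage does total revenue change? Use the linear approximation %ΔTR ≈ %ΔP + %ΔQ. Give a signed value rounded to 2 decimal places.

+7.38%

%ΔQ ≈ Ed × %ΔP = (-1.69) × (-10.7%) = +18.0830%
%ΔTR ≈ %ΔP + %ΔQ = (-10.7%) + (+18.0830%) = +7.3830%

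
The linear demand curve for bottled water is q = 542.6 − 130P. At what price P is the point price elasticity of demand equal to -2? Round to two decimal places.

2.78

Ed = −130P/(542.6 − 130P). Set this equal to -2:
130P = 2·(542.6 − 130P) ⇒ 130P(1 + 2) = 2·542.6
P = 2·542.6 / (130·3) = 2.7825…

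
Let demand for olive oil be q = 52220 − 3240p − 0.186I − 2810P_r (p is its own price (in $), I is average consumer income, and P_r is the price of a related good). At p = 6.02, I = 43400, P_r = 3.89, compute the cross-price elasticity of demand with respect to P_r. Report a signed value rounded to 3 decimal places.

At the given values, q = 52220 − 3240(6.02) − 0.186(43400) − 2810(3.89) = 13711.9.
∂q/∂P_r = -2810.
E = (-2810) × (3.89/13711.9) = -0.79718…

-0.797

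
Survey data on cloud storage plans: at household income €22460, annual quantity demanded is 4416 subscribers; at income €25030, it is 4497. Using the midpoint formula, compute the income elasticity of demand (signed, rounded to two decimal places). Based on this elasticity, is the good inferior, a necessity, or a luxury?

%ΔQ = (4497 − 4416)/[( 4416 + 4497)/2] = 81/4456.5 = 0.018175…
%ΔIncome = (25030 − 22460)/[( 22460 + 25030)/2] = 2570/23745 = 0.108233…
E_income = (81/4456.5) / (2570/23745) = 0.1679…
0 < E_income < 1 ⇒ normal good, necessity.

0.17; necessity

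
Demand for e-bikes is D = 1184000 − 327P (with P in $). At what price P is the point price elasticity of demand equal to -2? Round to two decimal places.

2413.86

Ed = −327P/(1184000 − 327P). Set this equal to -2:
327P = 2·(1184000 − 327P) ⇒ 327P(1 + 2) = 2·1184000
P = 2·1184000 / (327·3) = 2413.8634…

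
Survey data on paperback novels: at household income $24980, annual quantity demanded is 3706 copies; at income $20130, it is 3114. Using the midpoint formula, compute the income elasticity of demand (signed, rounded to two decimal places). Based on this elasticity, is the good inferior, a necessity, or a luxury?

0.81; necessity

%ΔQ = (3114 − 3706)/[( 3706 + 3114)/2] = -592/3410 = -0.173607…
%ΔIncome = (20130 − 24980)/[( 24980 + 20130)/2] = -4850/22555 = -0.215029…
E_income = (-592/3410) / (-4850/22555) = 0.8073…
0 < E_income < 1 ⇒ normal good, necessity.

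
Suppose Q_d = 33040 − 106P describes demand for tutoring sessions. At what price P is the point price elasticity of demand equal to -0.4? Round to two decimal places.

89.06

Ed = −106P/(33040 − 106P). Set this equal to -0.4:
106P = 0.4·(33040 − 106P) ⇒ 106P(1 + 0.4) = 0.4·33040
P = 0.4·33040 / (106·1.4) = 89.0566…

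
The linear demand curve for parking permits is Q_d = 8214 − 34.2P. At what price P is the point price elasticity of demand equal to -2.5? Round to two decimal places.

Ed = −34.2P/(8214 − 34.2P). Set this equal to -2.5:
34.2P = 2.5·(8214 − 34.2P) ⇒ 34.2P(1 + 2.5) = 2.5·8214
P = 2.5·8214 / (34.2·3.5) = 171.5538…

171.55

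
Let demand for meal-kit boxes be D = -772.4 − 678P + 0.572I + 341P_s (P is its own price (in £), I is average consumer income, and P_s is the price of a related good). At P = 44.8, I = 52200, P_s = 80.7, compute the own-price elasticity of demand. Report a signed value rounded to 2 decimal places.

-1.16

At the given values, D = -772.4 − 678(44.8) + 0.572(52200) + 341(80.7) = 26230.3.
∂D/∂P = −678.
E = (-678) × (44.8/26230.3) = -1.1579…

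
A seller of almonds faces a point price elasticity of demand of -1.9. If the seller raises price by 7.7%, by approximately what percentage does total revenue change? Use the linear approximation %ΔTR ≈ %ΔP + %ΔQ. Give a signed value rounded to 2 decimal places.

-6.93%

%ΔQ ≈ Ed × %ΔP = (-1.9) × (+7.7%) = -14.6300%
%ΔTR ≈ %ΔP + %ΔQ = (+7.7%) + (-14.6300%) = -6.9300%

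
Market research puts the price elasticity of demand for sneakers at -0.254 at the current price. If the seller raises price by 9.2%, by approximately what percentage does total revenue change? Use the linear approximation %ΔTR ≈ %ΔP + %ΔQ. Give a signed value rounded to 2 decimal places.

%ΔQ ≈ Ed × %ΔP = (-0.254) × (+9.2%) = -2.3368%
%ΔTR ≈ %ΔP + %ΔQ = (+9.2%) + (-2.3368%) = +6.8632%

+6.86%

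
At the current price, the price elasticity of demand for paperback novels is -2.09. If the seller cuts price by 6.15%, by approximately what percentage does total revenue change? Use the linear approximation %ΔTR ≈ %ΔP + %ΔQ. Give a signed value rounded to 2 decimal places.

%ΔQ ≈ Ed × %ΔP = (-2.09) × (-6.15%) = +12.8535%
%ΔTR ≈ %ΔP + %ΔQ = (-6.15%) + (+12.8535%) = +6.7035%

+6.70%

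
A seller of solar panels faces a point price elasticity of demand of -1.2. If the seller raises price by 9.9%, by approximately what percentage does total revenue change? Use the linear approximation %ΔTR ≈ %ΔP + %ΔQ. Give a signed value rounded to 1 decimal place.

-2.0%

%ΔQ ≈ Ed × %ΔP = (-1.2) × (+9.9%) = -11.8800%
%ΔTR ≈ %ΔP + %ΔQ = (+9.9%) + (-11.8800%) = -1.9800%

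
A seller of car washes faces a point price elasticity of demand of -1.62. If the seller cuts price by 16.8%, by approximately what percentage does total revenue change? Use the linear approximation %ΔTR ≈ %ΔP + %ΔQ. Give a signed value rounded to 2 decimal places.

%ΔQ ≈ Ed × %ΔP = (-1.62) × (-16.8%) = +27.2160%
%ΔTR ≈ %ΔP + %ΔQ = (-16.8%) + (+27.2160%) = +10.4160%

+10.42%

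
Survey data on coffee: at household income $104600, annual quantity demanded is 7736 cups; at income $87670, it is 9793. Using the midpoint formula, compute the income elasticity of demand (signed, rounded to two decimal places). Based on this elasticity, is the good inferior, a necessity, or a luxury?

%ΔQ = (9793 − 7736)/[( 7736 + 9793)/2] = 2057/8764.5 = 0.234696…
%ΔIncome = (87670 − 104600)/[( 104600 + 87670)/2] = -16930/96135 = -0.176106…
E_income = (2057/8764.5) / (-16930/96135) = -1.3326…
E_income < 0 ⇒ inferior good.

-1.33; inferior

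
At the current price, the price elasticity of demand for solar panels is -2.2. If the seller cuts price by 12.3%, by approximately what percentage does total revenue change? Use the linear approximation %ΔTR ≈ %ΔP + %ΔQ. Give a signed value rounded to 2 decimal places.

+14.76%

%ΔQ ≈ Ed × %ΔP = (-2.2) × (-12.3%) = +27.0600%
%ΔTR ≈ %ΔP + %ΔQ = (-12.3%) + (+27.0600%) = +14.7600%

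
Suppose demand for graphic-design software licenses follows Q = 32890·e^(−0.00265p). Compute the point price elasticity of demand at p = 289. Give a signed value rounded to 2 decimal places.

-0.77

dQ/dp = −0.00265·Q = -40.5233. At p = 289, Q = 15291.8.
Ed = (dQ/dp)·(p/Q) = (-40.5233) × (289/15291.8) = -0.7658…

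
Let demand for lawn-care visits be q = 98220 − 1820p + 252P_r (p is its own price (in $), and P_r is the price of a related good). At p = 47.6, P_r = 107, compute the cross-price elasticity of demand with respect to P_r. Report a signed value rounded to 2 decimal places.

At the given values, q = 98220 − 1820(47.6) + 252(107) = 38552.
∂q/∂P_r = 252.
E = (252) × (107/38552) = 0.6994…

0.70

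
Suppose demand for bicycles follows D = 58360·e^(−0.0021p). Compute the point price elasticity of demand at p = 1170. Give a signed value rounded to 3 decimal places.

-2.457

dD/dp = −0.0021·D = -10.502. At p = 1170, D = 5000.96.
Ed = (dD/dp)·(p/D) = (-10.502) × (1170/5000.96) = -2.457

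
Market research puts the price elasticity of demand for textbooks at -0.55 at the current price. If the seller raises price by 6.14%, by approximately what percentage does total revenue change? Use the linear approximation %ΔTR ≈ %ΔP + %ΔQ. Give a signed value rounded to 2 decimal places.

%ΔQ ≈ Ed × %ΔP = (-0.55) × (+6.14%) = -3.3770%
%ΔTR ≈ %ΔP + %ΔQ = (+6.14%) + (-3.3770%) = +2.7630%

+2.76%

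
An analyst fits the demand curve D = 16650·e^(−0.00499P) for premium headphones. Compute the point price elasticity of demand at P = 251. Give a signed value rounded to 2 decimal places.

dD/dP = −0.00499·D = -23.7446. At P = 251, D = 4758.44.
Ed = (dD/dP)·(P/D) = (-23.7446) × (251/4758.44) = -1.2524…

-1.25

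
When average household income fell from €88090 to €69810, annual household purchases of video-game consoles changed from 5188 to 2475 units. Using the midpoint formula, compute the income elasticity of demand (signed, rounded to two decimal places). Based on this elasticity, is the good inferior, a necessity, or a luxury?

3.06; luxury

%ΔQ = (2475 − 5188)/[( 5188 + 2475)/2] = -2713/3831.5 = -0.708077…
%ΔIncome = (69810 − 88090)/[( 88090 + 69810)/2] = -18280/78950 = -0.231538…
E_income = (-2713/3831.5) / (-18280/78950) = 3.0581…
E_income > 1 ⇒ normal good, luxury.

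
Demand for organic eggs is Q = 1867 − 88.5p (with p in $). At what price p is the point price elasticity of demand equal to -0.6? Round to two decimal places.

Ed = −88.5p/(1867 − 88.5p). Set this equal to -0.6:
88.5p = 0.6·(1867 − 88.5p) ⇒ 88.5p(1 + 0.6) = 0.6·1867
p = 0.6·1867 / (88.5·1.6) = 7.9110…

7.91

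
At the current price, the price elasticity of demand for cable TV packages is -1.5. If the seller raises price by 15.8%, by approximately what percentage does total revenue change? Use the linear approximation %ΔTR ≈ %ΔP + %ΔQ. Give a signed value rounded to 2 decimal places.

-7.90%

%ΔQ ≈ Ed × %ΔP = (-1.5) × (+15.8%) = -23.7000%
%ΔTR ≈ %ΔP + %ΔQ = (+15.8%) + (-23.7000%) = -7.9000%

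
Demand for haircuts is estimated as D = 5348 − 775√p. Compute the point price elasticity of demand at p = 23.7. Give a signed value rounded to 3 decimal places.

dD/dp = −775/(2√p) = -79.5972. At p = 23.7, D = 1575.09.
Ed = (dD/dp)·(p/D) = (-79.5972) × (23.7/1575.09) = -1.19767…

-1.198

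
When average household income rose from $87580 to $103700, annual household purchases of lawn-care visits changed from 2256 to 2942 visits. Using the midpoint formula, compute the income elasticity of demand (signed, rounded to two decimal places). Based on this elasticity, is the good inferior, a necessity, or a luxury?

%ΔQ = (2942 − 2256)/[( 2256 + 2942)/2] = 686/2599 = 0.263947…
%ΔIncome = (103700 − 87580)/[( 87580 + 103700)/2] = 16120/95640 = 0.168548…
E_income = (686/2599) / (16120/95640) = 1.5660…
E_income > 1 ⇒ normal good, luxury.

1.57; luxury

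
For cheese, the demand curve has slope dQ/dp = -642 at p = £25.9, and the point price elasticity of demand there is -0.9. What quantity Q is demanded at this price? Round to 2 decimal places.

18475.33

Ed = (dQ/dp)·(p/Q) ⇒ Q = (dQ/dp)·p/Ed = (-642)·25.9/(-0.9) = 18475.3333…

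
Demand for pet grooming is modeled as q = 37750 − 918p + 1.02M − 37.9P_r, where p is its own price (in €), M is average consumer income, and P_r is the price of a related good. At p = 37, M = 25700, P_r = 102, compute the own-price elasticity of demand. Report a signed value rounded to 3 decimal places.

-1.300

At the given values, q = 37750 − 918(37) + 1.02(25700) − 37.9(102) = 26132.2.
∂q/∂p = −918.
E = (-918) × (37/26132.2) = -1.29977…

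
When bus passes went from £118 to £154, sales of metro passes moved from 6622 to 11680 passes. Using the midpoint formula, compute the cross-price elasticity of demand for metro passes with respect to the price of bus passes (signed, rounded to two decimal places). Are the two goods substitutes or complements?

%ΔQ_{metro passes} = (11680 − 6622)/avg = 5058/9151 = 0.552726…
%ΔP_{bus passes} = (154 − 118)/avg = 36/136 = 0.264705…
E_cross = (5058/9151) / (36/136) = 2.0880…
E_cross > 0 ⇒ the goods are substitutes.

2.09; substitutes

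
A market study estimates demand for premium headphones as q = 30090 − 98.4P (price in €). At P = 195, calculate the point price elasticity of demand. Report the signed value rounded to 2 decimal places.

dq/dP = −98.4. At P = 195, q = 30090 − 98.4(195) = 10902.
Ed = (dq/dP)·(P/q) = −98.4 × (195/10902) = -1.7600…

-1.76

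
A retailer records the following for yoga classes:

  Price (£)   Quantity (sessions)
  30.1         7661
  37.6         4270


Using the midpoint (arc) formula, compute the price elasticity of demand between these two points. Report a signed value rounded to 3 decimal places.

-2.566

%ΔQ = (4270 − 7661) / [(7661 + 4270)/2] = -3391/5965.5 = -0.568435…
%ΔP = (37.6 − 30.1) / [(30.1 + 37.6)/2] = 7.5/33.85 = 0.221565…
Arc Ed = %ΔQ / %ΔP = (-3391/5965.5) / (7.5/33.85) = -2.56553…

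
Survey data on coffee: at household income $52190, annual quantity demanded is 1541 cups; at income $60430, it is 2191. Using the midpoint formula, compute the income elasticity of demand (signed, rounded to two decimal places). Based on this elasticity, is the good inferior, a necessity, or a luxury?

%ΔQ = (2191 − 1541)/[( 1541 + 2191)/2] = 650/1866 = 0.348338…
%ΔIncome = (60430 − 52190)/[( 52190 + 60430)/2] = 8240/56310 = 0.146332…
E_income = (650/1866) / (8240/56310) = 2.3804…
E_income > 1 ⇒ normal good, luxury.

2.38; luxury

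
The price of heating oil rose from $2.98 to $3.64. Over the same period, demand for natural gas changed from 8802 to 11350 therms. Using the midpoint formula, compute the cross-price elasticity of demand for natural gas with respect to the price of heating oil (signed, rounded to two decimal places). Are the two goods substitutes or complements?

%ΔQ_{natural gas} = (11350 − 8802)/avg = 2548/10076 = 0.252878…
%ΔP_{heating oil} = (3.64 − 2.98)/avg = 0.66/3.31 = 0.199395…
E_cross = (2548/10076) / (0.66/3.31) = 1.2682…
E_cross > 0 ⇒ the goods are substitutes.

1.27; substitutes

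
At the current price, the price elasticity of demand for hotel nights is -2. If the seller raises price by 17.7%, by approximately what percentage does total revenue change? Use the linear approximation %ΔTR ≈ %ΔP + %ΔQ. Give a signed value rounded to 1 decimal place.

%ΔQ ≈ Ed × %ΔP = (-2) × (+17.7%) = -35.4000%
%ΔTR ≈ %ΔP + %ΔQ = (+17.7%) + (-35.4000%) = -17.7000%

-17.7%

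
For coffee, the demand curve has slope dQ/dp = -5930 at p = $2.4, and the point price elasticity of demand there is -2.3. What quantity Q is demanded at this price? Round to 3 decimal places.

Ed = (dQ/dp)·(p/Q) ⇒ Q = (dQ/dp)·p/Ed = (-5930)·2.4/(-2.3) = 6187.82608…

6187.826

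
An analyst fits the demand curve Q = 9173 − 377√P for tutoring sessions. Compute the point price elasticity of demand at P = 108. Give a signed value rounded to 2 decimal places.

dQ/dP = −377/(2√P) = -18.1384. At P = 108, Q = 5255.1.
Ed = (dQ/dP)·(P/Q) = (-18.1384) × (108/5255.1) = -0.3727…

-0.37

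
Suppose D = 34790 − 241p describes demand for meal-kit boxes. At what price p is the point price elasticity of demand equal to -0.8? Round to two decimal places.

Ed = −241p/(34790 − 241p). Set this equal to -0.8:
241p = 0.8·(34790 − 241p) ⇒ 241p(1 + 0.8) = 0.8·34790
p = 0.8·34790 / (241·1.8) = 64.1585…

64.16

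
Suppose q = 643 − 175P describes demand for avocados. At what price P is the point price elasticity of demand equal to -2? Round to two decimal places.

2.45

Ed = −175P/(643 − 175P). Set this equal to -2:
175P = 2·(643 − 175P) ⇒ 175P(1 + 2) = 2·643
P = 2·643 / (175·3) = 2.4495…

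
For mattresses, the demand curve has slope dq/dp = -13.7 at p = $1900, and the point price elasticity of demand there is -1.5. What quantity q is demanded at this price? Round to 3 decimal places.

Ed = (dq/dp)·(p/q) ⇒ q = (dq/dp)·p/Ed = (-13.7)·1900/(-1.5) = 17353.33333…

17353.333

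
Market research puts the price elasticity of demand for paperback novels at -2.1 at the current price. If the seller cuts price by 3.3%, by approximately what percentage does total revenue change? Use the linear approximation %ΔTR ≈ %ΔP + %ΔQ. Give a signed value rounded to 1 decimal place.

%ΔQ ≈ Ed × %ΔP = (-2.1) × (-3.3%) = +6.9300%
%ΔTR ≈ %ΔP + %ΔQ = (-3.3%) + (+6.9300%) = +3.6300%

+3.6%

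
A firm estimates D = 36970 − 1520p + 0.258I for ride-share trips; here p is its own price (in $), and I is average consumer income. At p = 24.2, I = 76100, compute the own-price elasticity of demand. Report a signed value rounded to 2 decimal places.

-1.86

At the given values, D = 36970 − 1520(24.2) + 0.258(76100) = 19819.8.
∂D/∂p = −1520.
E = (-1520) × (24.2/19819.8) = -1.8559…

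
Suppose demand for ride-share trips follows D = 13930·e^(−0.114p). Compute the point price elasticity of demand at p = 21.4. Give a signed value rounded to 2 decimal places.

-2.44

dD/dp = −0.114·D = -138.469. At p = 21.4, D = 1214.64.
Ed = (dD/dp)·(p/D) = (-138.469) × (21.4/1214.64) = -2.4396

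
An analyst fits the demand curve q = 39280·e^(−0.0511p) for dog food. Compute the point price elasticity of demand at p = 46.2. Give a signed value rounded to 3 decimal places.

-2.361

dq/dp = −0.0511·q = -189.366. At p = 46.2, q = 3705.79.
Ed = (dq/dp)·(p/q) = (-189.366) × (46.2/3705.79) = -2.36082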